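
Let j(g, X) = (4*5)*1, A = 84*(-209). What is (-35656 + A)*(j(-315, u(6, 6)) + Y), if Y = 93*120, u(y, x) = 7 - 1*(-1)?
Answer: -594910160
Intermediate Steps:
A = -17556
u(y, x) = 8 (u(y, x) = 7 + 1 = 8)
j(g, X) = 20 (j(g, X) = 20*1 = 20)
Y = 11160
(-35656 + A)*(j(-315, u(6, 6)) + Y) = (-35656 - 17556)*(20 + 11160) = -53212*11180 = -594910160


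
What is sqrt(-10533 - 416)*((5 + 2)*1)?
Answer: 7*I*sqrt(10949) ≈ 732.46*I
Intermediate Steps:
sqrt(-10533 - 416)*((5 + 2)*1) = sqrt(-10949)*(7*1) = (I*sqrt(10949))*7 = 7*I*sqrt(10949)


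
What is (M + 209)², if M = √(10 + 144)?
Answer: (209 + √154)² ≈ 49022.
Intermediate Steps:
M = √154 ≈ 12.410
(M + 209)² = (√154 + 209)² = (209 + √154)²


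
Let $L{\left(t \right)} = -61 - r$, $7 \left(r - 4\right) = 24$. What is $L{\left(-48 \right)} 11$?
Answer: $- \frac{5269}{7} \approx -752.71$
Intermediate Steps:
$r = \frac{52}{7}$ ($r = 4 + \frac{1}{7} \cdot 24 = 4 + \frac{24}{7} = \frac{52}{7} \approx 7.4286$)
$L{\left(t \right)} = - \frac{479}{7}$ ($L{\left(t \right)} = -61 - \frac{52}{7} = - \frac{479}{7}$)
$L{\left(-48 \right)} 11 = \left(- \frac{479}{7}\right) 11 = - \frac{5269}{7}$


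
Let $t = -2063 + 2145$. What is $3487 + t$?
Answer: $3569$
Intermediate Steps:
$t = 82$
$3487 + t = 3487 + 82 = 3569$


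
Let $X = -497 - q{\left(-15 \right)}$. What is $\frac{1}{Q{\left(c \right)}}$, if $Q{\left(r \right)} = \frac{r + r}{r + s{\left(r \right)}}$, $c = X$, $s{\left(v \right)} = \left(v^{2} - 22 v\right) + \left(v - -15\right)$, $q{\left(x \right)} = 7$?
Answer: $- \frac{88037}{336} \approx -262.01$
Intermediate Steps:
$s{\left(v \right)} = 15 + v^{2} - 21 v$ ($s{\left(v \right)} = \left(v^{2} - 22 v\right) + \left(v + 15\right) = \left(v^{2} - 22 v\right) + \left(15 + v\right) = 15 + v^{2} - 21 v$)
$X = -504$ ($X = -497 - 7 = -504$)
$c = -504$
$Q{\left(r \right)} = \frac{2 r}{15 + r^{2} - 20 r}$ ($Q{\left(r \right)} = \frac{r + r}{r + \left(15 + r^{2} - 21 r\right)} = \frac{2 r}{15 + r^{2} - 20 r}$)
$\frac{1}{Q{\left(c \right)}} = \frac{1}{2 \left(-504\right) \frac{1}{15 + \left(-504\right)^{2} - -10080}} = \frac{1}{2 \left(-504\right) \frac{1}{15 + 254016 + 10080}} = \frac{1}{2 \left(-504\right) \frac{1}{264111}} = \frac{1}{- \frac{336}{88037}} = - \frac{88037}{336}$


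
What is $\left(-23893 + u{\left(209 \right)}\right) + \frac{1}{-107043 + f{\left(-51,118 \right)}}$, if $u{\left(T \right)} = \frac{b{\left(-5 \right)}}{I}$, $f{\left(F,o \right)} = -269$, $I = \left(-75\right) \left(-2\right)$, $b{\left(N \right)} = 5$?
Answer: $- \frac{38460030599}{1609680} \approx -23893.0$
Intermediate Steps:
$I = 150$
$u{\left(T \right)} = \frac{1}{30}$ ($u{\left(T \right)} = \frac{5}{150} = 5 \cdot \frac{1}{150} = \frac{1}{30}$)
$\left(-23893 + u{\left(209 \right)}\right) + \frac{1}{-107043 + f{\left(-51,118 \right)}} = \left(-23893 + \frac{1}{30}\right) + \frac{1}{-107043 - 269} = - \frac{716789}{30} + \frac{1}{-107312} = - \frac{716789}{30} - \frac{1}{107312} = - \frac{38460030599}{1609680}$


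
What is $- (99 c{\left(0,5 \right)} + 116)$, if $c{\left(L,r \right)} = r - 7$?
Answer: $82$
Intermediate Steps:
$c{\left(L,r \right)} = -7 + r$ ($c{\left(L,r \right)} = r - 7 = -7 + r$)
$- (99 c{\left(0,5 \right)} + 116) = - (99 \left(-7 + 5\right) + 116) = - (99 \left(-2\right) + 116) = - (-198 + 116) = \left(-1\right) \left(-82\right) = 82$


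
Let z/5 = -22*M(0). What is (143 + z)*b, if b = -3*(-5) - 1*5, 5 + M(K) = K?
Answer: 6930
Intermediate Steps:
M(K) = -5 + K
b = 10 (b = 15 - 5 = 10)
z = 550 (z = 5*(-22*(-5 + 0)) = 5*(-22*(-5)) = 5*110 = 550)
(143 + z)*b = (143 + 550)*10 = 693*10 = 6930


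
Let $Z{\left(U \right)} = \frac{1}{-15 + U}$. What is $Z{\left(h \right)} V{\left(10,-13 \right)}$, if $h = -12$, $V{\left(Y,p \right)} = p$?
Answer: $\frac{13}{27} \approx 0.48148$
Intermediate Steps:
$Z{\left(h \right)} V{\left(10,-13 \right)} = \frac{1}{-15 - 12} \left(-13\right) = \frac{1}{-27} \left(-13\right) = \left(- \frac{1}{27}\right) \left(-13\right) = \frac{13}{27}$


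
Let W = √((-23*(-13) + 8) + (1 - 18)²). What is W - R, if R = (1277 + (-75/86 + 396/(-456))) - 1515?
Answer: 195868/817 + 2*√149 ≈ 264.15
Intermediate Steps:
R = -195868/817 (R = (1277 + (-75*1/86 + 396*(-1/456))) - 1515 = (1277 + (-75/86 - 33/38)) - 1515 = (1277 - 1422/817) - 1515 = 1041887/817 - 1515 = -195868/817 ≈ -239.74)
W = 2*√149 (W = √((299 + 8) + (-17)²) = √(307 + 289) = √596 = 2*√149 ≈ 24.413)
W - R = 2*√149 - 1*(-195868/817) = 2*√149 + 195868/817 = 195868/817 + 2*√149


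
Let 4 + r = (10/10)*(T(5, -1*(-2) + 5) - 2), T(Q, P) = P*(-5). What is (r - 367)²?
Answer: 166464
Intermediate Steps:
T(Q, P) = -5*P
r = -41 (r = -4 + (10/10)*(-5*(-1*(-2) + 5) - 2) = -4 + (10*(⅒))*(-5*(2 + 5) - 2) = -4 + 1*(-5*7 - 2) = -4 + 1*(-35 - 2) = -4 + 1*(-37) = -4 - 37 = -41)
(r - 367)² = (-41 - 367)² = (-408)² = 166464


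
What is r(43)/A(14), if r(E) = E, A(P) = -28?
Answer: -43/28 ≈ -1.5357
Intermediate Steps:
r(43)/A(14) = 43/(-28) = 43*(-1/28) = -43/28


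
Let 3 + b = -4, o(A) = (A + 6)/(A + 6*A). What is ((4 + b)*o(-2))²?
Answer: 36/49 ≈ 0.73469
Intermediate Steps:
o(A) = (6 + A)/(7*A) (o(A) = (6 + A)/((7*A)) = (6 + A)*(1/(7*A)) = (6 + A)/(7*A))
b = -7 (b = -3 - 4 = -7)
((4 + b)*o(-2))² = ((4 - 7)*((⅐)*(6 - 2)/(-2)))² = (-3*(-1)*4/(7*2))² = (-3*(-2/7))² = (6/7)² = 36/49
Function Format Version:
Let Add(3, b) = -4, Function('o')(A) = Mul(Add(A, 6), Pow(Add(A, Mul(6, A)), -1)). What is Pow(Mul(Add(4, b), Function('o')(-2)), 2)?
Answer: Rational(36, 49) ≈ 0.73469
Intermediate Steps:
Function('o')(A) = Mul(Rational(1, 7), Pow(A, -1), Add(6, A)) (Function('o')(A) = Mul(Add(6, A), Pow(Mul(7, A), -1)) = Mul(Add(6, A), Mul(Rational(1, 7), Pow(A, -1))) = Mul(Rational(1, 7), Pow(A, -1), Add(6, A)))
b = -7 (b = Add(-3, -4) = -7)
Pow(Mul(Add(4, b), Function('o')(-2)), 2) = Pow(Mul(Add(4, -7), Mul(Rational(1, 7), Pow(-2, -1), Add(6, -2))), 2) = Pow(Mul(-3, Mul(Rational(1, 7), Rational(-1, 2), 4)), 2) = Pow(Mul(-3, Rational(-2, 7)), 2) = Pow(Rational(6, 7), 2) = Rational(36, 49)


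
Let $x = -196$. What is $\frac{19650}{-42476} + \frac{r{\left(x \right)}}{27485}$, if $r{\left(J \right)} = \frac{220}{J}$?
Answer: $- \frac{378089549}{817217002} \approx -0.46266$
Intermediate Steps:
$\frac{19650}{-42476} + \frac{r{\left(x \right)}}{27485} = \frac{19650}{-42476} + \frac{220 \frac{1}{-196}}{27485} = 19650 \left(- \frac{1}{42476}\right) + 220 \left(- \frac{1}{196}\right) \frac{1}{27485} = - \frac{9825}{21238} - \frac{11}{269353} = - \frac{378089549}{817217002}$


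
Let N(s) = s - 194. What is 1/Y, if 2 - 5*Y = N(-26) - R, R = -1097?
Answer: -1/175 ≈ -0.0057143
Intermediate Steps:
N(s) = -194 + s
Y = -175 (Y = ⅖ - ((-194 - 26) - 1*(-1097))/5 = ⅖ - (-220 + 1097)/5 = ⅖ - ⅕*877 = ⅖ - 877/5 = -175)
1/Y = 1/(-175) = -1/175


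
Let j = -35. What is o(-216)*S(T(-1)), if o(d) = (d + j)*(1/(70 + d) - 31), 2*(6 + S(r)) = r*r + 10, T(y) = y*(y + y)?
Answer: 1136277/146 ≈ 7782.7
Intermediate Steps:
T(y) = 2*y² (T(y) = y*(2*y) = 2*y²)
S(r) = -1 + r²/2 (S(r) = -6 + (r*r + 10)/2 = -6 + (r² + 10)/2 = -6 + (10 + r²)/2 = -6 + (5 + r²/2) = -1 + r²/2)
o(d) = (-35 + d)*(-31 + 1/(70 + d)) (o(d) = (d - 35)*(1/(70 + d) - 31) = (-35 + d)*(-31 + 1/(70 + d)))
o(-216)*S(T(-1)) = ((75915 - 1084*(-216) - 31*(-216)²)/(70 - 216))*(-1 + (2*(-1)²)²/2) = ((75915 + 234144 - 31*46656)/(-146))*(-1 + (2*1)²/2) = (-(75915 + 234144 - 1446336)/146)*(-1 + (½)*2²) = (-1/146*(-1136277))*(-1 + (½)*4) = 1136277*(-1 + 2)/146 = (1136277/146)*1 = 1136277/146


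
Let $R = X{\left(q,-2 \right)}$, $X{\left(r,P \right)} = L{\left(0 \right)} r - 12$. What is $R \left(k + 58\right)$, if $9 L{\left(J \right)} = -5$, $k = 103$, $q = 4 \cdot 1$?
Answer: $- \frac{20608}{9} \approx -2289.8$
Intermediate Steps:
$q = 4$
$L{\left(J \right)} = - \frac{5}{9}$ ($L{\left(J \right)} = \frac{1}{9} \left(-5\right) = - \frac{5}{9}$)
$X{\left(r,P \right)} = -12 - \frac{5 r}{9}$ ($X{\left(r,P \right)} = - \frac{5 r}{9} - 12 = -12 - \frac{5 r}{9}$)
$R = - \frac{128}{9}$ ($R = -12 - \frac{20}{9} = - \frac{128}{9} \approx -14.222$)
$R \left(k + 58\right) = - \frac{128 \left(103 + 58\right)}{9} = \left(- \frac{128}{9}\right) 161 = - \frac{20608}{9}$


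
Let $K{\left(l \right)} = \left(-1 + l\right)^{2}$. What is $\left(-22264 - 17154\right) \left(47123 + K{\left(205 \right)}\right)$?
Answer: $-3497913902$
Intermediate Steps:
$\left(-22264 - 17154\right) \left(47123 + K{\left(205 \right)}\right) = \left(-22264 - 17154\right) \left(47123 + \left(-1 + 205\right)^{2}\right) = - 39418 \left(47123 + 204^{2}\right) = - 39418 \left(47123 + 41616\right) = \left(-39418\right) 88739 = -3497913902$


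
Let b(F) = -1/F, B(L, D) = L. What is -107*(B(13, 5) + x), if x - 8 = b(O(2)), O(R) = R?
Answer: -4387/2 ≈ -2193.5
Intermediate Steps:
x = 15/2 (x = 8 - 1/2 = 15/2 ≈ 7.5000)
-107*(B(13, 5) + x) = -107*(13 + 15/2) = -107*41/2 = -4387/2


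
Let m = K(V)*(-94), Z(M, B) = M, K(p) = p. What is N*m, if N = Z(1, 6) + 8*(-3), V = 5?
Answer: 10810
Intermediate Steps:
N = -23 (N = 1 + 8*(-3) = 1 - 24 = -23)
m = -470 (m = 5*(-94) = -470)
N*m = -23*(-470) = 10810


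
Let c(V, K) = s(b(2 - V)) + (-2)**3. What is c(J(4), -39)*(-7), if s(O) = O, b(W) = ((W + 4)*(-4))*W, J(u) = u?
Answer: -56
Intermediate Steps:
b(W) = W*(-16 - 4*W) (b(W) = ((4 + W)*(-4))*W = (-16 - 4*W)*W = W*(-16 - 4*W))
c(V, K) = -8 - 4*(2 - V)*(6 - V) (c(V, K) = -4*(2 - V)*(4 + (2 - V)) + (-2)**3 = -4*(2 - V)*(6 - V) - 8 = -8 - 4*(2 - V)*(6 - V))
c(J(4), -39)*(-7) = (-56 - 4*4**2 + 32*4)*(-7) = (-56 - 4*16 + 128)*(-7) = (-56 - 64 + 128)*(-7) = 8*(-7) = -56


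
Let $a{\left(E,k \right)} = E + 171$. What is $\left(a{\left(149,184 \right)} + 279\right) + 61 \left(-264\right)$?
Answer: $-15505$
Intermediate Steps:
$a{\left(E,k \right)} = 171 + E$
$\left(a{\left(149,184 \right)} + 279\right) + 61 \left(-264\right) = \left(\left(171 + 149\right) + 279\right) + 61 \left(-264\right) = \left(320 + 279\right) - 16104 = 599 - 16104 = -15505$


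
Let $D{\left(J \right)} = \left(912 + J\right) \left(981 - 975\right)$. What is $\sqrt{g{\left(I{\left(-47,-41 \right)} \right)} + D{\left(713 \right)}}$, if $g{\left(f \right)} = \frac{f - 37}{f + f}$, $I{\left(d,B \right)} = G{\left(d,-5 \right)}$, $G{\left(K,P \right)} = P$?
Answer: $\frac{3 \sqrt{27095}}{5} \approx 98.763$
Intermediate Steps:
$I{\left(d,B \right)} = -5$
$D{\left(J \right)} = 5472 + 6 J$ ($D{\left(J \right)} = \left(912 + J\right) 6 = 5472 + 6 J$)
$g{\left(f \right)} = \frac{-37 + f}{2 f}$
$\sqrt{g{\left(I{\left(-47,-41 \right)} \right)} + D{\left(713 \right)}} = \sqrt{\frac{-37 - 5}{2 \left(-5\right)} + \left(5472 + 6 \cdot 713\right)} = \sqrt{\frac{1}{2} \left(- \frac{1}{5}\right) \left(-42\right) + \left(5472 + 4278\right)} = \sqrt{\frac{21}{5} + 9750} = \sqrt{\frac{48771}{5}} = \frac{3 \sqrt{27095}}{5}$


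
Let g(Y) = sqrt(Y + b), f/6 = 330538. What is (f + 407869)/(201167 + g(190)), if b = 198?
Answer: 481009810199/40468161501 - 4782194*sqrt(97)/40468161501 ≈ 11.885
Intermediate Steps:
f = 1983228 (f = 6*330538 = 1983228)
g(Y) = sqrt(198 + Y) (g(Y) = sqrt(Y + 198) = sqrt(198 + Y))
(f + 407869)/(201167 + g(190)) = (1983228 + 407869)/(201167 + sqrt(198 + 190)) = 2391097/(201167 + sqrt(388)) = 2391097/(201167 + 2*sqrt(97))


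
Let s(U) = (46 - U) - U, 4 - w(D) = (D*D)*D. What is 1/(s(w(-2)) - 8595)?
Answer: -1/8573 ≈ -0.00011665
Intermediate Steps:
w(D) = 4 - D³ (w(D) = 4 - D*D*D = 4 - D²*D = 4 - D³)
s(U) = 46 - 2*U
1/(s(w(-2)) - 8595) = 1/((46 - 2*(4 - 1*(-2)³)) - 8595) = 1/((46 - 2*(4 - 1*(-8))) - 8595) = 1/((46 - 2*(4 + 8)) - 8595) = 1/((46 - 2*12) - 8595) = 1/((46 - 24) - 8595) = 1/(22 - 8595) = 1/(-8573) = -1/8573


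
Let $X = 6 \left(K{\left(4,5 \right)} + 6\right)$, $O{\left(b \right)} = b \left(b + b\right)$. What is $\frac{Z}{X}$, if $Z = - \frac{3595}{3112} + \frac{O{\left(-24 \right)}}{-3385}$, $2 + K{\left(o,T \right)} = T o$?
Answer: $- \frac{15754099}{1516913280} \approx -0.010386$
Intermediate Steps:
$K{\left(o,T \right)} = -2 + T o$
$O{\left(b \right)} = 2 b^{2}$ ($O{\left(b \right)} = b 2 b = 2 b^{2}$)
$X = 144$ ($X = 6 \left(\left(-2 + 5 \cdot 4\right) + 6\right) = 6 \left(\left(-2 + 20\right) + 6\right) = 6 \left(18 + 6\right) = 6 \cdot 24 = 144$)
$Z = - \frac{15754099}{10534120}$ ($Z = - \frac{3595}{3112} + \frac{2 \left(-24\right)^{2}}{-3385} = \left(-3595\right) \frac{1}{3112} + 2 \cdot 576 \left(- \frac{1}{3385}\right) = - \frac{3595}{3112} + 1152 \left(- \frac{1}{3385}\right) = - \frac{3595}{3112} - \frac{1152}{3385} = - \frac{15754099}{10534120} \approx -1.4955$)
$\frac{Z}{X} = \frac{1}{144} \left(- \frac{15754099}{10534120}\right) = - \frac{15754099}{1516913280}$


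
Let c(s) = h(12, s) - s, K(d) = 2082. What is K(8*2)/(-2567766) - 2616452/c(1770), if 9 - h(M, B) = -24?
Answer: 1119738811633/743368257 ≈ 1506.3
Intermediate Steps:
h(M, B) = 33 (h(M, B) = 9 - 1*(-24) = 9 + 24 = 33)
c(s) = 33 - s
K(8*2)/(-2567766) - 2616452/c(1770) = 2082/(-2567766) - 2616452/(33 - 1*1770) = 2082*(-1/2567766) - 2616452/(33 - 1770) = -347/427961 - 2616452/(-1737) = -347/427961 - 2616452*(-1/1737) = -347/427961 + 2616452/1737 = 1119738811633/743368257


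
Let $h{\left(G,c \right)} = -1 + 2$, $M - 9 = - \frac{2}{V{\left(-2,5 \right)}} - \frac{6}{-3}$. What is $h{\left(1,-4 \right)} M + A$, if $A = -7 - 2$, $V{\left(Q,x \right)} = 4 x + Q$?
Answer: $\frac{17}{9} \approx 1.8889$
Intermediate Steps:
$V{\left(Q,x \right)} = Q + 4 x$
$M = \frac{98}{9}$ ($M = 9 - \left(-2 + \frac{2}{-2 + 4 \cdot 5}\right) = 9 - \left(-2 + \frac{2}{-2 + 20}\right) = 9 + \left(- \frac{2}{18} + 2\right) = 9 + \left(\left(-2\right) \frac{1}{18} + 2\right) = 9 + \left(- \frac{1}{9} + 2\right) = 9 + \frac{17}{9} = \frac{98}{9} \approx 10.889$)
$h{\left(G,c \right)} = 1$
$A = -9$ ($A = -7 - 2 = -9$)
$h{\left(1,-4 \right)} M + A = 1 \cdot \frac{98}{9} - 9 = \frac{98}{9} - 9 = \frac{17}{9}$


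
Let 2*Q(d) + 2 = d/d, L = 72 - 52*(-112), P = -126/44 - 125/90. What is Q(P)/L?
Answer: -1/11792 ≈ -8.4803e-5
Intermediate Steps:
P = -421/99 (P = -126*1/44 - 125*1/90 = -63/22 - 25/18 = -421/99 ≈ -4.2525)
L = 5896 (L = 72 + 5824 = 5896)
Q(d) = -1/2 (Q(d) = -1 + (d/d)/2 = -1 + (1/2)*1 = -1 + 1/2 = -1/2)
Q(P)/L = -1/2/5896 = -1/2*1/5896 = -1/11792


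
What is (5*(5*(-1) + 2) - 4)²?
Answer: 361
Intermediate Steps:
(5*(5*(-1) + 2) - 4)² = (5*(-5 + 2) - 4)² = (5*(-3) - 4)² = (-15 - 4)² = (-19)² = 361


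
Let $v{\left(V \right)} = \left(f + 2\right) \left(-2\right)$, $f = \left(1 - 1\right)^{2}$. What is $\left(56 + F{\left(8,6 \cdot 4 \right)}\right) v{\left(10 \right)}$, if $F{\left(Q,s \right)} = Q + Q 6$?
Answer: $-448$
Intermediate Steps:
$f = 0$ ($f = 0^{2} = 0$)
$F{\left(Q,s \right)} = 7 Q$ ($F{\left(Q,s \right)} = Q + 6 Q = 7 Q$)
$v{\left(V \right)} = -4$ ($v{\left(V \right)} = \left(0 + 2\right) \left(-2\right) = 2 \left(-2\right) = -4$)
$\left(56 + F{\left(8,6 \cdot 4 \right)}\right) v{\left(10 \right)} = \left(56 + 7 \cdot 8\right) \left(-4\right) = \left(56 + 56\right) \left(-4\right) = 112 \left(-4\right) = -448$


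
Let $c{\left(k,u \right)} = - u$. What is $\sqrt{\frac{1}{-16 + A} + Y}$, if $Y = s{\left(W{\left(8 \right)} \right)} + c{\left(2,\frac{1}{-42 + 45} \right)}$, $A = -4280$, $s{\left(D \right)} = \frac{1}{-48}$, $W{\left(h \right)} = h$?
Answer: $\frac{i \sqrt{181685}}{716} \approx 0.59531 i$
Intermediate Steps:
$s{\left(D \right)} = - \frac{1}{48}$
$Y = - \frac{17}{48}$ ($Y = - \frac{1}{48} - \frac{1}{-42 + 45} = - \frac{1}{48} - \frac{1}{3} = - \frac{17}{48} \approx -0.35417$)
$\sqrt{\frac{1}{-16 + A} + Y} = \sqrt{\frac{1}{-16 - 4280} - \frac{17}{48}} = \sqrt{\frac{1}{-4296} - \frac{17}{48}} = \sqrt{- \frac{1}{4296} - \frac{17}{48}} = \sqrt{- \frac{1015}{2864}} = \frac{i \sqrt{181685}}{716}$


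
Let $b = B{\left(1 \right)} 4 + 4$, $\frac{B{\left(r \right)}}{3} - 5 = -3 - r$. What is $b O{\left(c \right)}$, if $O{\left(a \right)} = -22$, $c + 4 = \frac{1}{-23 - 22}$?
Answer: $-352$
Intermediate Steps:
$c = - \frac{181}{45}$ ($c = -4 + \frac{1}{-23 - 22} = -4 + \frac{1}{-45} = -4 - \frac{1}{45} = - \frac{181}{45} \approx -4.0222$)
$B{\left(r \right)} = 6 - 3 r$ ($B{\left(r \right)} = 15 + 3 \left(-3 - r\right) = 15 - \left(9 + 3 r\right) = 6 - 3 r$)
$b = 16$ ($b = \left(6 - 3\right) 4 + 4 = 3 \cdot 4 + 4 = 12 + 4 = 16$)
$b O{\left(c \right)} = 16 \left(-22\right) = -352$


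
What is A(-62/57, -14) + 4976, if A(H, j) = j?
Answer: 4962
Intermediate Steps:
A(-62/57, -14) + 4976 = -14 + 4976 = 4962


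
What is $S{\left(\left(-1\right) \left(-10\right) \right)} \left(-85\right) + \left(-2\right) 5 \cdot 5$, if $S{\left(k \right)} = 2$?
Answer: $-220$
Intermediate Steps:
$S{\left(\left(-1\right) \left(-10\right) \right)} \left(-85\right) + \left(-2\right) 5 \cdot 5 = 2 \left(-85\right) + \left(-2\right) 5 \cdot 5 = -170 - 50 = -220$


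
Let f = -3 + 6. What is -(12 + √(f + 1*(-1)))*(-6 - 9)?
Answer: 180 + 15*√2 ≈ 201.21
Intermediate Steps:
f = 3
-(12 + √(f + 1*(-1)))*(-6 - 9) = -(12 + √(3 + 1*(-1)))*(-6 - 9) = -(12 + √(3 - 1))*(-15) = -(12 + √2)*(-15) = -(-180 - 15*√2) = 180 + 15*√2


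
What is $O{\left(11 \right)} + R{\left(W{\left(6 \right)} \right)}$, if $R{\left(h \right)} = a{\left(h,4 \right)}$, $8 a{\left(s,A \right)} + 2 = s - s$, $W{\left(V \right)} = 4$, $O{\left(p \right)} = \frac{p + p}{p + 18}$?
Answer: $\frac{59}{116} \approx 0.50862$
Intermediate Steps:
$O{\left(p \right)} = \frac{2 p}{18 + p}$
$a{\left(s,A \right)} = - \frac{1}{4}$ ($a{\left(s,A \right)} = - \frac{1}{4} + \frac{s - s}{8} = - \frac{1}{4} + \frac{1}{8} \cdot 0 = - \frac{1}{4} + 0 = - \frac{1}{4}$)
$R{\left(h \right)} = - \frac{1}{4}$
$O{\left(11 \right)} + R{\left(W{\left(6 \right)} \right)} = 2 \cdot 11 \frac{1}{18 + 11} - \frac{1}{4} = 2 \cdot 11 \cdot \frac{1}{29} - \frac{1}{4} = \frac{22}{29} - \frac{1}{4} = \frac{59}{116}$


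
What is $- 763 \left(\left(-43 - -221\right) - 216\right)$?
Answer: $28994$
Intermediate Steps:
$- 763 \left(\left(-43 - -221\right) - 216\right) = - 763 \left(\left(-43 + 221\right) - 216\right) = - 763 \left(178 - 216\right) = \left(-763\right) \left(-38\right) = 28994$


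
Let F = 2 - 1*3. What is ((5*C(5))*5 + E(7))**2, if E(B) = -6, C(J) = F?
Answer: 961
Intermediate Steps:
F = -1 (F = 2 - 3 = -1)
C(J) = -1
((5*C(5))*5 + E(7))**2 = ((5*(-1))*5 - 6)**2 = (-5*5 - 6)**2 = (-25 - 6)**2 = (-31)**2 = 961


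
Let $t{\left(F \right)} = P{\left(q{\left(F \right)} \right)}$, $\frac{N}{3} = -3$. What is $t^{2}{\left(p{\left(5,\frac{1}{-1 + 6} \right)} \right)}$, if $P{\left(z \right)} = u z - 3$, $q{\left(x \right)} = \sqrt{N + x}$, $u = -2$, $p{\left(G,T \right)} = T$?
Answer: $- \frac{131}{5} + \frac{24 i \sqrt{55}}{5} \approx -26.2 + 35.598 i$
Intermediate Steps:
$N = -9$ ($N = 3 \left(-3\right) = -9$)
$q{\left(x \right)} = \sqrt{-9 + x}$
$P{\left(z \right)} = -3 - 2 z$ ($P{\left(z \right)} = - 2 z - 3 = -3 - 2 z$)
$t{\left(F \right)} = -3 - 2 \sqrt{-9 + F}$
$t^{2}{\left(p{\left(5,\frac{1}{-1 + 6} \right)} \right)} = \left(-3 - 2 \sqrt{-9 + \frac{1}{-1 + 6}}\right)^{2} = \left(-3 - 2 \sqrt{-9 + \frac{1}{5}}\right)^{2} = \left(-3 - 2 \sqrt{- \frac{44}{5}}\right)^{2} = \left(-3 - 2 \frac{2 i \sqrt{55}}{5}\right)^{2} = \left(-3 - \frac{4 i \sqrt{55}}{5}\right)^{2}$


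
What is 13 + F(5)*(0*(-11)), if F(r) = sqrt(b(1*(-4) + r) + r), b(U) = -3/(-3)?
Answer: 13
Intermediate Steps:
b(U) = 1 (b(U) = -3*(-1/3) = 1)
F(r) = sqrt(1 + r)
13 + F(5)*(0*(-11)) = 13 + sqrt(1 + 5)*(0*(-11)) = 13 + sqrt(6)*0 = 13 + 0 = 13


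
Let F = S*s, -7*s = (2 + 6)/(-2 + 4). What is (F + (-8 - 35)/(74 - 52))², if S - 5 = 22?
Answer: 7166329/23716 ≈ 302.17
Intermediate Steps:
S = 27 (S = 5 + 22 = 27)
s = -4/7 (s = -(2 + 6)/(7*(-2 + 4)) = -8/(7*2) = -⅐*4 = -4/7 ≈ -0.57143)
F = -108/7 (F = 27*(-4/7) = -108/7 ≈ -15.429)
(F + (-8 - 35)/(74 - 52))² = (-108/7 + (-8 - 35)/(74 - 52))² = (-108/7 - 43/22)² = (-2677/154)² = 7166329/23716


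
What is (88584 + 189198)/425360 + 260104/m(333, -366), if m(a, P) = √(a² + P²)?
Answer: 138891/212680 + 260104*√27205/81615 ≈ 526.31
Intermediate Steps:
m(a, P) = √(P² + a²)
(88584 + 189198)/425360 + 260104/m(333, -366) = (88584 + 189198)/425360 + 260104/(√((-366)² + 333²)) = 277782*(1/425360) + 260104/(√(133956 + 110889)) = 138891/212680 + 260104/(√244845) = 138891/212680 + 260104/((3*√27205)) = 138891/212680 + 260104*(√27205/81615) = 138891/212680 + 260104*√27205/81615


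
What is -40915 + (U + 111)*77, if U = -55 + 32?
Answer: -34139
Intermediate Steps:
U = -23
-40915 + (U + 111)*77 = -40915 + (-23 + 111)*77 = -40915 + 88*77 = -40915 + 6776 = -34139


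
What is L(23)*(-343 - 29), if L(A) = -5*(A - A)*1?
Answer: 0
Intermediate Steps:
L(A) = 0 (L(A) = -5*0*1 = 0*1 = 0)
L(23)*(-343 - 29) = 0*(-343 - 29) = 0*(-372) = 0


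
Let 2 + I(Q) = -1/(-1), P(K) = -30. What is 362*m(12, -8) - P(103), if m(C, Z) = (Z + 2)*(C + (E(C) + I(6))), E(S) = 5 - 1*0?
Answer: -34722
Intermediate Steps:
E(S) = 5 (E(S) = 5 + 0 = 5)
I(Q) = -1 (I(Q) = -2 - 1/(-1) = -2 - 1*(-1) = -2 + 1 = -1)
m(C, Z) = (2 + Z)*(4 + C) (m(C, Z) = (Z + 2)*(C + (5 - 1)) = (2 + Z)*(C + 4) = (2 + Z)*(4 + C))
362*m(12, -8) - P(103) = 362*(8 + 2*12 + 4*(-8) + 12*(-8)) - 1*(-30) = 362*(8 + 24 - 32 - 96) + 30 = 362*(-96) + 30 = -34752 + 30 = -34722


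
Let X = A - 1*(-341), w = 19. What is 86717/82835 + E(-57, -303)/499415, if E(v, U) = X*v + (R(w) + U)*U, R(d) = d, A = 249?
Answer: 1906005877/1654761661 ≈ 1.1518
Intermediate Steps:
X = 590 (X = 249 - 1*(-341) = 249 + 341 = 590)
E(v, U) = 590*v + U*(19 + U) (E(v, U) = 590*v + (19 + U)*U = 590*v + U*(19 + U))
86717/82835 + E(-57, -303)/499415 = 86717/82835 + ((-303)² + 19*(-303) + 590*(-57))/499415 = 86717*(1/82835) + (91809 - 5757 - 33630)*(1/499415) = 86717/82835 + 52422*(1/499415) = 86717/82835 + 52422/499415 = 1906005877/1654761661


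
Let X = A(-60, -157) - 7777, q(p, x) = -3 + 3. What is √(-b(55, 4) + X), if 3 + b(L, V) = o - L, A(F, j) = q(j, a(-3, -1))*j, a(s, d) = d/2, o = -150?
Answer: 87*I ≈ 87.0*I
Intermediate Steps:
a(s, d) = d/2 (a(s, d) = d*(½) = d/2)
q(p, x) = 0
A(F, j) = 0 (A(F, j) = 0*j = 0)
X = -7777 (X = 0 - 7777 = -7777)
b(L, V) = -153 - L (b(L, V) = -3 + (-150 - L) = -153 - L)
√(-b(55, 4) + X) = √(-(-153 - 1*55) - 7777) = √(-(-153 - 55) - 7777) = √(-1*(-208) - 7777) = √(208 - 7777) = √(-7569) = 87*I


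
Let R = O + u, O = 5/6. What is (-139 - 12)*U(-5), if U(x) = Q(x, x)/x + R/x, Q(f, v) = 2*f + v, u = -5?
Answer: -3473/6 ≈ -578.83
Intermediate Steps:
O = ⅚ (O = 5*(⅙) = ⅚ ≈ 0.83333)
Q(f, v) = v + 2*f
R = -25/6 (R = ⅚ - 5 = -25/6 ≈ -4.1667)
U(x) = 3 - 25/(6*x) (U(x) = (x + 2*x)/x - 25/(6*x) = (3*x)/x - 25/(6*x) = 3 - 25/(6*x))
(-139 - 12)*U(-5) = (-139 - 12)*(3 - 25/6/(-5)) = -151*(3 - 25/6*(-⅕)) = -151*(3 + ⅚) = -151*23/6 = -3473/6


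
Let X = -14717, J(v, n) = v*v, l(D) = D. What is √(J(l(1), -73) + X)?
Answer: 2*I*√3679 ≈ 121.31*I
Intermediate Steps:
J(v, n) = v²
√(J(l(1), -73) + X) = √(1² - 14717) = √(1 - 14717) = √(-14716) = 2*I*√3679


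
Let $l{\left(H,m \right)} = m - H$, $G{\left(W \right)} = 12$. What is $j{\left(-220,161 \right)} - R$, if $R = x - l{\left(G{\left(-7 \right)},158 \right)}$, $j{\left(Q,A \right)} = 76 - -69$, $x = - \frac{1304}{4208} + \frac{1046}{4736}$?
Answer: $\frac{181285587}{622784} \approx 291.09$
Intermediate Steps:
$x = - \frac{55443}{622784}$ ($x = \left(-1304\right) \frac{1}{4208} + 1046 \cdot \frac{1}{4736} = - \frac{163}{526} + \frac{523}{2368} = - \frac{55443}{622784} \approx -0.089024$)
$j{\left(Q,A \right)} = 145$ ($j{\left(Q,A \right)} = 76 + 69 = 145$)
$R = - \frac{90981907}{622784}$ ($R = - \frac{55443}{622784} - \left(158 - 12\right) = - \frac{55443}{622784} - 146 = - \frac{90981907}{622784} \approx -146.09$)
$j{\left(-220,161 \right)} - R = 145 - - \frac{90981907}{622784} = 145 + \frac{90981907}{622784} = \frac{181285587}{622784}$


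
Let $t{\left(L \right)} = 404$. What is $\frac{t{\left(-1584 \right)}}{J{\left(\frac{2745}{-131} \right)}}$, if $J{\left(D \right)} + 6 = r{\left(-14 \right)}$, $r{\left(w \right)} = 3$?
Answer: $- \frac{404}{3} \approx -134.67$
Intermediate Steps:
$J{\left(D \right)} = -3$ ($J{\left(D \right)} = -6 + 3 = -3$)
$\frac{t{\left(-1584 \right)}}{J{\left(\frac{2745}{-131} \right)}} = \frac{404}{-3} = 404 \left(- \frac{1}{3}\right) = - \frac{404}{3}$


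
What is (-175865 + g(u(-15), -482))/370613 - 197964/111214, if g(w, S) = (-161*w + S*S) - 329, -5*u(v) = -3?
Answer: -167840833461/103043385455 ≈ -1.6288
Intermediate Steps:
u(v) = ⅗ (u(v) = -⅕*(-3) = ⅗)
g(w, S) = -329 + S² - 161*w (g(w, S) = (-161*w + S²) - 329 = (S² - 161*w) - 329 = -329 + S² - 161*w)
(-175865 + g(u(-15), -482))/370613 - 197964/111214 = (-175865 + (-329 + (-482)² - 161*⅗))/370613 - 197964/111214 = (-175865 + (-329 + 232324 - 483/5))*(1/370613) - 197964*1/111214 = (-175865 + 1159492/5)*(1/370613) - 98982/55607 = (280167/5)*(1/370613) - 98982/55607 = 280167/1853065 - 98982/55607 = -167840833461/103043385455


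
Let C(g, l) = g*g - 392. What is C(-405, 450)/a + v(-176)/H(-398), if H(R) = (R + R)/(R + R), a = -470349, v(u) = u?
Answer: -82945057/470349 ≈ -176.35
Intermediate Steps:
C(g, l) = -392 + g² (C(g, l) = g² - 392 = -392 + g²)
H(R) = 1 (H(R) = (2*R)/((2*R)) = (2*R)*(1/(2*R)) = 1)
C(-405, 450)/a + v(-176)/H(-398) = (-392 + (-405)²)/(-470349) - 176/1 = (-392 + 164025)*(-1/470349) - 176*1 = 163633*(-1/470349) - 176 = -163633/470349 - 176 = -82945057/470349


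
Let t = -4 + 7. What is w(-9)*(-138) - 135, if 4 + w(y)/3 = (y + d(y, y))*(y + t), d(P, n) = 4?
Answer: -10899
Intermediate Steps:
t = 3
w(y) = -12 + 3*(3 + y)*(4 + y) (w(y) = -12 + 3*((y + 4)*(y + 3)) = -12 + 3*((4 + y)*(3 + y)) = -12 + 3*((3 + y)*(4 + y)) = -12 + 3*(3 + y)*(4 + y))
w(-9)*(-138) - 135 = (24 + 3*(-9)² + 21*(-9))*(-138) - 135 = (24 + 3*81 - 189)*(-138) - 135 = (24 + 243 - 189)*(-138) - 135 = 78*(-138) - 135 = -10764 - 135 = -10899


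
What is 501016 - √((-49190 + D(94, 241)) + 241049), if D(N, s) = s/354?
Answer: 501016 - √24043087758/354 ≈ 5.0058e+5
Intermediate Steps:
D(N, s) = s/354 (D(N, s) = s*(1/354) = s/354)
501016 - √((-49190 + D(94, 241)) + 241049) = 501016 - √((-49190 + (1/354)*241) + 241049) = 501016 - √((-49190 + 241/354) + 241049) = 501016 - √(-17413019/354 + 241049) = 501016 - √(67918327/354) = 501016 - √24043087758/354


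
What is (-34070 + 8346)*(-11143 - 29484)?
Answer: 1045088948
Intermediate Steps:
(-34070 + 8346)*(-11143 - 29484) = -25724*(-40627) = 1045088948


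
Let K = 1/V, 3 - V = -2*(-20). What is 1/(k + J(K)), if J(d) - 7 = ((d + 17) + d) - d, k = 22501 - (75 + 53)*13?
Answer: 37/771856 ≈ 4.7936e-5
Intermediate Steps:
V = -37 (V = 3 - (-2)*(-20) = 3 - 1*40 = 3 - 40 = -37)
K = -1/37 (K = 1/(-37) = -1/37 ≈ -0.027027)
k = 20837 (k = 22501 - 128*13 = 22501 - 1*1664 = 22501 - 1664 = 20837)
J(d) = 24 + d (J(d) = 7 + (((d + 17) + d) - d) = 7 + (((17 + d) + d) - d) = 7 + ((17 + 2*d) - d) = 7 + (17 + d) = 24 + d)
1/(k + J(K)) = 1/(20837 + (24 - 1/37)) = 1/(20837 + 887/37) = 1/(771856/37) = 37/771856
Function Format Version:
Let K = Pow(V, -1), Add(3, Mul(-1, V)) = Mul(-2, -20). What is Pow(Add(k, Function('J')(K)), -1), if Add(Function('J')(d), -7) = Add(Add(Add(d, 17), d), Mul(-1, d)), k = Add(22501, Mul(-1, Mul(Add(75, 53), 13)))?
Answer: Rational(37, 771856) ≈ 4.7936e-5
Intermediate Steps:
V = -37 (V = Add(3, Mul(-1, Mul(-2, -20))) = Add(3, Mul(-1, 40)) = Add(3, -40) = -37)
K = Rational(-1, 37) (K = Pow(-37, -1) = Rational(-1, 37) ≈ -0.027027)
k = 20837 (k = Add(22501, Mul(-1, Mul(128, 13))) = Add(22501, Mul(-1, 1664)) = Add(22501, -1664) = 20837)
Function('J')(d) = Add(24, d) (Function('J')(d) = Add(7, Add(Add(Add(d, 17), d), Mul(-1, d))) = Add(7, Add(Add(Add(17, d), d), Mul(-1, d))) = Add(7, Add(Add(17, Mul(2, d)), Mul(-1, d))) = Add(7, Add(17, d)) = Add(24, d))
Pow(Add(k, Function('J')(K)), -1) = Pow(Add(20837, Add(24, Rational(-1, 37))), -1) = Pow(Add(20837, Rational(887, 37)), -1) = Pow(Rational(771856, 37), -1) = Rational(37, 771856)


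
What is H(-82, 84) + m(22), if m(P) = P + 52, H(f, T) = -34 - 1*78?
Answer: -38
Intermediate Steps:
H(f, T) = -112 (H(f, T) = -34 - 78 = -112)
m(P) = 52 + P
H(-82, 84) + m(22) = -112 + (52 + 22) = -112 + 74 = -38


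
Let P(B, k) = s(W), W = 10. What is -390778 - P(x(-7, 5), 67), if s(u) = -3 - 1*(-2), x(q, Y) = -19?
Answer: -390777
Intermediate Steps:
s(u) = -1 (s(u) = -3 + 2 = -1)
P(B, k) = -1
-390778 - P(x(-7, 5), 67) = -390778 - 1*(-1) = -390778 + 1 = -390777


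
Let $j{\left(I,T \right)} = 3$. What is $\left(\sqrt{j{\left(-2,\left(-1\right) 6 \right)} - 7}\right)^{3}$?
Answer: $- 8 i \approx - 8.0 i$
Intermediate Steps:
$\left(\sqrt{j{\left(-2,\left(-1\right) 6 \right)} - 7}\right)^{3} = \left(\sqrt{3 - 7}\right)^{3} = \left(\sqrt{-4}\right)^{3} = \left(2 i\right)^{3} = - 8 i$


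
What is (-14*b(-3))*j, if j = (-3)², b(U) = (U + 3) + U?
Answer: 378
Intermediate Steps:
b(U) = 3 + 2*U (b(U) = (3 + U) + U = 3 + 2*U)
j = 9
(-14*b(-3))*j = -14*(3 + 2*(-3))*9 = -14*(3 - 6)*9 = -14*(-3)*9 = 42*9 = 378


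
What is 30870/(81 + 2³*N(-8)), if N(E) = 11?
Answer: 30870/169 ≈ 182.66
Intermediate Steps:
30870/(81 + 2³*N(-8)) = 30870/(81 + 2³*11) = 30870/(81 + 8*11) = 30870/(81 + 88) = 30870/169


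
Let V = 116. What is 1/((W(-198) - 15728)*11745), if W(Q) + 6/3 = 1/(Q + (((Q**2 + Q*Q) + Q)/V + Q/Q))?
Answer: -27679/5113662737940 ≈ -5.4128e-9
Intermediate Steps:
W(Q) = -2 + 1/(1 + Q**2/58 + 117*Q/116) (W(Q) = -2 + 1/(Q + (((Q**2 + Q*Q) + Q)/116 + Q/Q)) = -2 + 1/(Q + (((Q**2 + Q**2) + Q)*(1/116) + 1)) = -2 + 1/(Q + ((2*Q**2 + Q)*(1/116) + 1)) = -2 + 1/(Q + ((Q + 2*Q**2)*(1/116) + 1)) = -2 + 1/(Q + ((Q**2/58 + Q/116) + 1)) = -2 + 1/(Q + (1 + Q**2/58 + Q/116)) = -2 + 1/(1 + Q**2/58 + 117*Q/116))
1/((W(-198) - 15728)*11745) = 1/(2*(-58 - 117*(-198) - 2*(-198)**2)/(116 + 2*(-198)**2 + 117*(-198)) - 15728*11745) = (1/11745)/(2*(-58 + 23166 - 2*39204)/(116 + 2*39204 - 23166) - 15728) = (1/11745)/(2*(-58 + 23166 - 78408)/(116 + 78408 - 23166) - 15728) = (1/11745)/(2*(-55300)/55358 - 15728) = (1/11745)/(2*(1/55358)*(-55300) - 15728) = (1/11745)/(-55300/27679 - 15728) = (1/11745)/(-435390612/27679) = -27679/435390612*1/11745 = -27679/5113662737940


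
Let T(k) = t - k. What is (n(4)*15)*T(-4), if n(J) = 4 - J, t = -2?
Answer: 0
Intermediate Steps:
T(k) = -2 - k
(n(4)*15)*T(-4) = ((4 - 1*4)*15)*(-2 - 1*(-4)) = ((4 - 4)*15)*(-2 + 4) = (0*15)*2 = 0*2 = 0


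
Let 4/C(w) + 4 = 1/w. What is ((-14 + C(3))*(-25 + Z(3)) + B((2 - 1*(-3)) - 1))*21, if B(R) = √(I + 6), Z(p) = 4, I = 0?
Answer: 73206/11 + 21*√6 ≈ 6706.5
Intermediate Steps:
C(w) = 4/(-4 + 1/w)
B(R) = √6 (B(R) = √(0 + 6) = √6)
((-14 + C(3))*(-25 + Z(3)) + B((2 - 1*(-3)) - 1))*21 = ((-14 - 4*3/(-1 + 4*3))*(-25 + 4) + √6)*21 = ((-14 - 4*3/(-1 + 12))*(-21) + √6)*21 = ((-14 - 4*3/11)*(-21) + √6)*21 = ((-14 - 4*3*1/11)*(-21) + √6)*21 = ((-14 - 12/11)*(-21) + √6)*21 = (-166/11*(-21) + √6)*21 = (3486/11 + √6)*21 = 73206/11 + 21*√6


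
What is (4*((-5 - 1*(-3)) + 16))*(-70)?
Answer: -3920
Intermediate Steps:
(4*((-5 - 1*(-3)) + 16))*(-70) = (4*((-5 + 3) + 16))*(-70) = (4*(-2 + 16))*(-70) = (4*14)*(-70) = 56*(-70) = -3920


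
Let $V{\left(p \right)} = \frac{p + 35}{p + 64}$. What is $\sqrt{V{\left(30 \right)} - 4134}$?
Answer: $\frac{143 i \sqrt{1786}}{94} \approx 64.291 i$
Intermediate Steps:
$V{\left(p \right)} = \frac{35 + p}{64 + p}$
$\sqrt{V{\left(30 \right)} - 4134} = \sqrt{\frac{35 + 30}{64 + 30} - 4134} = \sqrt{\frac{1}{94} \cdot 65 - 4134} = \sqrt{\frac{65}{94} - 4134} = \sqrt{- \frac{388531}{94}} = \frac{143 i \sqrt{1786}}{94}$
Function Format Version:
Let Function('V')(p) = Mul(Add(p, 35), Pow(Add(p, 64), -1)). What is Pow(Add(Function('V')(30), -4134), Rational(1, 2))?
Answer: Mul(Rational(143, 94), I, Pow(1786, Rational(1, 2))) ≈ Mul(64.291, I)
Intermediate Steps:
Function('V')(p) = Mul(Pow(Add(64, p), -1), Add(35, p)) (Function('V')(p) = Mul(Add(35, p), Pow(Add(64, p), -1)) = Mul(Pow(Add(64, p), -1), Add(35, p)))
Pow(Add(Function('V')(30), -4134), Rational(1, 2)) = Pow(Add(Mul(Pow(Add(64, 30), -1), Add(35, 30)), -4134), Rational(1, 2)) = Pow(Add(Mul(Pow(94, -1), 65), -4134), Rational(1, 2)) = Pow(Add(Mul(Rational(1, 94), 65), -4134), Rational(1, 2)) = Pow(Add(Rational(65, 94), -4134), Rational(1, 2)) = Pow(Rational(-388531, 94), Rational(1, 2)) = Mul(Rational(143, 94), I, Pow(1786, Rational(1, 2)))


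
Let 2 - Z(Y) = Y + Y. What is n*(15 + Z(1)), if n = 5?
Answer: 75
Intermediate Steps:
Z(Y) = 2 - 2*Y (Z(Y) = 2 - (Y + Y) = 2 - 2*Y)
n*(15 + Z(1)) = 5*(15 + (2 - 2*1)) = 5*(15 + (2 - 2)) = 5*(15 + 0) = 5*15 = 75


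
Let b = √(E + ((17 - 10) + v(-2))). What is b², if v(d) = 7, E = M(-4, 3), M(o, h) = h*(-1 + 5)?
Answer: 26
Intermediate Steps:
M(o, h) = 4*h (M(o, h) = h*4 = 4*h)
E = 12 (E = 4*3 = 12)
b = √26 (b = √(12 + ((17 - 10) + 7)) = √(12 + (7 + 7)) = √(12 + 14) = √26 ≈ 5.0990)
b² = (√26)² = 26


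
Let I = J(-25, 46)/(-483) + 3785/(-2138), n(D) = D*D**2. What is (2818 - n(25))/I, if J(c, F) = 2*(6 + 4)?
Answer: 13225199778/1870915 ≈ 7068.8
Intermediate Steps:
n(D) = D**3
J(c, F) = 20 (J(c, F) = 2*10 = 20)
I = -1870915/1032654 (I = 20/(-483) + 3785/(-2138) = 20*(-1/483) + 3785*(-1/2138) = -20/483 - 3785/2138 = -1870915/1032654 ≈ -1.8118)
(2818 - n(25))/I = (2818 - 1*25**3)/(-1870915/1032654) = (2818 - 1*15625)*(-1032654/1870915) = (2818 - 15625)*(-1032654/1870915) = -12807*(-1032654/1870915) = 13225199778/1870915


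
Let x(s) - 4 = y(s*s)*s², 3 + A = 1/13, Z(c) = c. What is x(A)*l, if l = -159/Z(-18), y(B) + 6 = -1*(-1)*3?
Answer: -96884/507 ≈ -191.09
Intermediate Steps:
y(B) = -3 (y(B) = -6 - 1*(-1)*3 = -6 + 1*3 = -6 + 3 = -3)
A = -38/13 (A = -3 + 1/13 = -38/13 ≈ -2.9231)
l = 53/6 (l = -159/(-18) = -159*(-1/18) = 53/6 ≈ 8.8333)
x(s) = 4 - 3*s²
x(A)*l = (4 - 3*(-38/13)²)*(53/6) = (4 - 3*1444/169)*(53/6) = (4 - 4332/169)*(53/6) = -3656/169*53/6 = -96884/507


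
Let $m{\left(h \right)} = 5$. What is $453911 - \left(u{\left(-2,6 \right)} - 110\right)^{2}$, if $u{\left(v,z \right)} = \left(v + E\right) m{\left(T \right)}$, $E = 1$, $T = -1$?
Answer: $440686$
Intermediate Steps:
$u{\left(v,z \right)} = 5 + 5 v$ ($u{\left(v,z \right)} = \left(v + 1\right) 5 = \left(1 + v\right) 5 = 5 + 5 v$)
$453911 - \left(u{\left(-2,6 \right)} - 110\right)^{2} = 453911 - \left(\left(5 + 5 \left(-2\right)\right) - 110\right)^{2} = 453911 - \left(\left(5 - 10\right) - 110\right)^{2} = 453911 - \left(-5 - 110\right)^{2} = 453911 - \left(-115\right)^{2} = 453911 - 13225 = 440686$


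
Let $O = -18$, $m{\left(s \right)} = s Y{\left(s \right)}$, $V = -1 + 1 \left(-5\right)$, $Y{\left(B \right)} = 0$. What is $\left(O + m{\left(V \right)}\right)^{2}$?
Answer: $324$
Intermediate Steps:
$V = -6$ ($V = -1 - 5 = -6$)
$m{\left(s \right)} = 0$ ($m{\left(s \right)} = s 0 = 0$)
$\left(O + m{\left(V \right)}\right)^{2} = \left(-18 + 0\right)^{2} = \left(-18\right)^{2} = 324$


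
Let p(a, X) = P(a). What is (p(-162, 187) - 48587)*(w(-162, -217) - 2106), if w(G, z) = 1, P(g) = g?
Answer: 102616645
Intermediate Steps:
p(a, X) = a
(p(-162, 187) - 48587)*(w(-162, -217) - 2106) = (-162 - 48587)*(1 - 2106) = -48749*(-2105) = 102616645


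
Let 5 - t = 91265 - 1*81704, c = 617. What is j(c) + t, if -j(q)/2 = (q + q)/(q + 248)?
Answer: -8268408/865 ≈ -9558.9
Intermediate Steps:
j(q) = -4*q/(248 + q) (j(q) = -2*(q + q)/(q + 248) = -2*2*q/(248 + q) = -4*q/(248 + q))
t = -9556 (t = 5 - (91265 - 1*81704) = 5 - (91265 - 81704) = 5 - 1*9561 = 5 - 9561 = -9556)
j(c) + t = -4*617/(248 + 617) - 9556 = -4*617/865 - 9556 = -4*617*1/865 - 9556 = -2468/865 - 9556 = -8268408/865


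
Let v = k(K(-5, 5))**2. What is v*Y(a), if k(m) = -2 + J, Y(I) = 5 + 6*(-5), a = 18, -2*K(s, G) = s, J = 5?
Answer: -225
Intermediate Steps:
K(s, G) = -s/2
Y(I) = -25 (Y(I) = 5 - 30 = -25)
k(m) = 3 (k(m) = -2 + 5 = 3)
v = 9 (v = 3**2 = 9)
v*Y(a) = 9*(-25) = -225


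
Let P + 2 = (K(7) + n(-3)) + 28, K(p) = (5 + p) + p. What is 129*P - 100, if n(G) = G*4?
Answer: 4157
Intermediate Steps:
n(G) = 4*G
K(p) = 5 + 2*p
P = 33 (P = -2 + (((5 + 2*7) + 4*(-3)) + 28) = -2 + (((5 + 14) - 12) + 28) = -2 + ((19 - 12) + 28) = -2 + (7 + 28) = -2 + 35 = 33)
129*P - 100 = 129*33 - 100 = 4257 - 100 = 4157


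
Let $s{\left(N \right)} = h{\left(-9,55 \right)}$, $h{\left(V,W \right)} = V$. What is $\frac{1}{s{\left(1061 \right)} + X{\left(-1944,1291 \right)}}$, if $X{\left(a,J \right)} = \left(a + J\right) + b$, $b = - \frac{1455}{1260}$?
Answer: $- \frac{84}{55705} \approx -0.0015079$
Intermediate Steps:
$s{\left(N \right)} = -9$
$b = - \frac{97}{84}$ ($b = \left(-1455\right) \frac{1}{1260} = - \frac{97}{84} \approx -1.1548$)
$X{\left(a,J \right)} = - \frac{97}{84} + J + a$ ($X{\left(a,J \right)} = \left(a + J\right) - \frac{97}{84} = \left(J + a\right) - \frac{97}{84} = - \frac{97}{84} + J + a$)
$\frac{1}{s{\left(1061 \right)} + X{\left(-1944,1291 \right)}} = \frac{1}{-9 - \frac{54949}{84}} = \frac{1}{- \frac{55705}{84}} = - \frac{84}{55705}$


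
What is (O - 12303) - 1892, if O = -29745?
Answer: -43940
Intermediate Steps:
(O - 12303) - 1892 = (-29745 - 12303) - 1892 = -42048 - 1892 = -43940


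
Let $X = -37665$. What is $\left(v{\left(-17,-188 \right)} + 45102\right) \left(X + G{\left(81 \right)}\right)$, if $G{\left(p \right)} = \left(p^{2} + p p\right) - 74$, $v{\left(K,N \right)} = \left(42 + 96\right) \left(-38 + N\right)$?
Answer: $-342520938$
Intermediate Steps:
$v{\left(K,N \right)} = -5244 + 138 N$ ($v{\left(K,N \right)} = 138 \left(-38 + N\right) = -5244 + 138 N$)
$G{\left(p \right)} = -74 + 2 p^{2}$ ($G{\left(p \right)} = \left(p^{2} + p^{2}\right) - 74 = 2 p^{2} - 74 = -74 + 2 p^{2}$)
$\left(v{\left(-17,-188 \right)} + 45102\right) \left(X + G{\left(81 \right)}\right) = \left(\left(-5244 + 138 \left(-188\right)\right) + 45102\right) \left(-37665 - \left(74 - 2 \cdot 81^{2}\right)\right) = \left(\left(-5244 - 25944\right) + 45102\right) \left(-37665 + \left(-74 + 2 \cdot 6561\right)\right) = \left(-31188 + 45102\right) \left(-37665 + \left(-74 + 13122\right)\right) = 13914 \left(-37665 + 13048\right) = 13914 \left(-24617\right) = -342520938$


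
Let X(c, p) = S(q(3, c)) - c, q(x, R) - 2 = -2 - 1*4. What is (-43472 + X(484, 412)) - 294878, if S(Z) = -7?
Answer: -338841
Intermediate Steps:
q(x, R) = -4 (q(x, R) = 2 + (-2 - 1*4) = 2 + (-2 - 4) = 2 - 6 = -4)
X(c, p) = -7 - c
(-43472 + X(484, 412)) - 294878 = (-43472 + (-7 - 1*484)) - 294878 = (-43472 + (-7 - 484)) - 294878 = (-43472 - 491) - 294878 = -43963 - 294878 = -338841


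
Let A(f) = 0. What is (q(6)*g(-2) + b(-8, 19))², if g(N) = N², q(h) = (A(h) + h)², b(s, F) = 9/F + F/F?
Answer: 7639696/361 ≈ 21163.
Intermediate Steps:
b(s, F) = 1 + 9/F (b(s, F) = 9/F + 1 = 1 + 9/F)
q(h) = h² (q(h) = (0 + h)² = h²)
(q(6)*g(-2) + b(-8, 19))² = (6²*(-2)² + (9 + 19)/19)² = (36*4 + (1/19)*28)² = (144 + 28/19)² = (2764/19)² = 7639696/361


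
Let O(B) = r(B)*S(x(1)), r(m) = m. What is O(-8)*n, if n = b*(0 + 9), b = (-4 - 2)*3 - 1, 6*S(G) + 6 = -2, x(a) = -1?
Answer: -1824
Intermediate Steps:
S(G) = -4/3 (S(G) = -1 + (⅙)*(-2) = -1 - ⅓ = -4/3)
O(B) = -4*B/3 (O(B) = B*(-4/3) = -4*B/3)
b = -19 (b = -6*3 - 1 = -18 - 1 = -19)
n = -171 (n = -19*(0 + 9) = -19*9 = -171)
O(-8)*n = -4/3*(-8)*(-171) = (32/3)*(-171) = -1824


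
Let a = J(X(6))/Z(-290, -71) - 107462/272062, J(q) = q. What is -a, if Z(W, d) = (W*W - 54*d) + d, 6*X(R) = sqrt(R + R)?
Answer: 53731/136031 - sqrt(3)/263589 ≈ 0.39498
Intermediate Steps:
X(R) = sqrt(2)*sqrt(R)/6 (X(R) = sqrt(R + R)/6 = sqrt(2*R)/6 = (sqrt(2)*sqrt(R))/6 = sqrt(2)*sqrt(R)/6)
Z(W, d) = W**2 - 53*d (Z(W, d) = (W**2 - 54*d) + d = W**2 - 53*d)
a = -53731/136031 + sqrt(3)/263589 (a = (sqrt(2)*sqrt(6)/6)/((-290)**2 - 53*(-71)) - 107462/272062 = (sqrt(3)/3)/(84100 + 3763) - 107462*1/272062 = (sqrt(3)/3)/87863 - 53731/136031 = (sqrt(3)/3)*(1/87863) - 53731/136031 = sqrt(3)/263589 - 53731/136031 = -53731/136031 + sqrt(3)/263589 ≈ -0.39498)
-a = -(-53731/136031 + sqrt(3)/263589) = 53731/136031 - sqrt(3)/263589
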